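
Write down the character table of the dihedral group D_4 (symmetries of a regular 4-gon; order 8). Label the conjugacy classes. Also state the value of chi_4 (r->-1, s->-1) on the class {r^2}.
Conjugacy classes: {e} of size 1, {r^2} of size 1, {r^1, r^3} of size 2, {s, sr^2, ...} of size 2, {sr, sr^3, ...} of size 2.
Character table:
  irrep \ class              {e} (size 1)  {r^2} (size 1)  {r^1, r^3} (size 2)  {s, sr^2, ...} (size 2)  {sr, sr^3, ...} (size 2)
  chi_1 (triv)               1             1               1                    1                        1                       
  chi_2 (sign: r->1, s->-1)  1             1               1                    -1                       -1                      
  chi_3 (r->-1, s->1)        1             1               -1                   1                        -1                      
  chi_4 (r->-1, s->-1)       1             1               -1                   -1                       1                       
  chi_5 (2d, j=1)            2             -2              0                    0                        0                       

Spot check: chi_4 (r->-1, s->-1) on {r^2} = 1.

Solution. D_4 has order 2*4 = 8 with 5 conjugacy classes, hence 5 irreducibles. Sum of squared dims 1 + 1 + 1 + 1 + 4 = 8 = |G|. Linear characters come from the abelianisation; the 2-dimensional irreps have character r^k -> 2*cos(2*pi*j*k/4), reflections -> 0.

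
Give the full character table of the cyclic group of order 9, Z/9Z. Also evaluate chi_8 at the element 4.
Character table of Z/9Z (irreps indexed chi_0,...,chi_8 with chi_k(m) = zeta_9^(k*m), zeta_9 = exp(2*pi*i/9)):
  irrep \ class  {0} (size 1)  {1} (size 1)    {2} (size 1)    {3} (size 1)    {4} (size 1)    {5} (size 1)    {6} (size 1)    {7} (size 1)    {8} (size 1)  
  chi_0          1             1               1               1               1               1               1               1               1             
  chi_1          1             exp(2*I*pi/9)   exp(4*I*pi/9)   exp(2*I*pi/3)   exp(8*I*pi/9)   exp(-8*I*pi/9)  exp(-2*I*pi/3)  exp(-4*I*pi/9)  exp(-2*I*pi/9)
  chi_2          1             exp(4*I*pi/9)   exp(8*I*pi/9)   exp(-2*I*pi/3)  exp(-2*I*pi/9)  exp(2*I*pi/9)   exp(2*I*pi/3)   exp(-8*I*pi/9)  exp(-4*I*pi/9)
  chi_3          1             exp(2*I*pi/3)   exp(-2*I*pi/3)  1               exp(2*I*pi/3)   exp(-2*I*pi/3)  1               exp(2*I*pi/3)   exp(-2*I*pi/3)
  chi_4          1             exp(8*I*pi/9)   exp(-2*I*pi/9)  exp(2*I*pi/3)   exp(-4*I*pi/9)  exp(4*I*pi/9)   exp(-2*I*pi/3)  exp(2*I*pi/9)   exp(-8*I*pi/9)
  chi_5          1             exp(-8*I*pi/9)  exp(2*I*pi/9)   exp(-2*I*pi/3)  exp(4*I*pi/9)   exp(-4*I*pi/9)  exp(2*I*pi/3)   exp(-2*I*pi/9)  exp(8*I*pi/9) 
  chi_6          1             exp(-2*I*pi/3)  exp(2*I*pi/3)   1               exp(-2*I*pi/3)  exp(2*I*pi/3)   1               exp(-2*I*pi/3)  exp(2*I*pi/3) 
  chi_7          1             exp(-4*I*pi/9)  exp(-8*I*pi/9)  exp(2*I*pi/3)   exp(2*I*pi/9)   exp(-2*I*pi/9)  exp(-2*I*pi/3)  exp(8*I*pi/9)   exp(4*I*pi/9) 
  chi_8          1             exp(-2*I*pi/9)  exp(-4*I*pi/9)  exp(-2*I*pi/3)  exp(-8*I*pi/9)  exp(8*I*pi/9)   exp(2*I*pi/3)   exp(4*I*pi/9)   exp(2*I*pi/9) 

Spot check: chi_8(4) = zeta_9^(8*4) = zeta_9^32 = exp(-8*I*pi/9).

Argument: Z/9Z is abelian, so all 9 irreducible complex representations are 1-dimensional. They are given by chi_k(m) = zeta_9^(k*m) for k = 0,...,8. Row orthogonality: sum_m chi_k(m) conj(chi_l(m)) = 9 * [k = l].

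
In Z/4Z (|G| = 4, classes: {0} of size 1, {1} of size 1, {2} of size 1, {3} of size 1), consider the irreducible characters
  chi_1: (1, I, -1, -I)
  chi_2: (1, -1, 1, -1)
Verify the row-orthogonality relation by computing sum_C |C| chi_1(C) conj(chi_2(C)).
Sum = 0; so <chi_1, chi_2> = 0 (distinct irreducibles are orthogonal).

Why: Compute term by term over conjugacy classes (|C| * chi_1(C) * conj(chi_2(C))):
  1*(1)*conj(1) + 1*(I)*conj(-1) + 1*(-1)*conj(1) + 1*(-I)*conj(-1)
  = (1) + (-I) + (-1) + (I)
  = 0.
(Exp terms are combined using exp(i*s)*conj(exp(i*t)) = exp(i*(s-t)), and sums of them are collapsed using the identity that for every m > 1 the m distinct m-th roots of unity sum to 0, e.g. 1 + exp(2*I*pi/3) + exp(-2*I*pi/3) = 0.)
Dividing by |G| = 4 gives 0/4 = 0, matching the row-orthogonality relation <chi_1, chi_2> = [chi_1 = chi_2].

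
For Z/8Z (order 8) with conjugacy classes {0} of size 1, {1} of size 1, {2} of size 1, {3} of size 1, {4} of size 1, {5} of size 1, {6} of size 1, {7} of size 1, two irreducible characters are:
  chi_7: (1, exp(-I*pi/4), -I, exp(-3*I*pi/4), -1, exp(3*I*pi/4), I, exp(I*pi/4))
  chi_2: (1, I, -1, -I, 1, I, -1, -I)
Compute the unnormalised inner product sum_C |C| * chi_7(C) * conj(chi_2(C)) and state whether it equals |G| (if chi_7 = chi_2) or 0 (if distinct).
Sum = 0; so <chi_7, chi_2> = 0 (distinct irreducibles are orthogonal).

Argument: Compute term by term over conjugacy classes (|C| * chi_7(C) * conj(chi_2(C))):
  1*(1)*conj(1) + 1*(exp(-I*pi/4))*conj(I) + 1*(-I)*conj(-1) + 1*(exp(-3*I*pi/4))*conj(-I) + 1*(-1)*conj(1) + 1*(exp(3*I*pi/4))*conj(I) + 1*(I)*conj(-1) + 1*(exp(I*pi/4))*conj(-I)
  = (1) + (-exp(I*pi/4)) + (I) + (exp(-I*pi/4)) + (-1) + (-exp(-3*I*pi/4)) + (-I) + (exp(3*I*pi/4))
  = 0.
(Exp terms are combined using exp(i*s)*conj(exp(i*t)) = exp(i*(s-t)), and sums of them are collapsed using the identity that for every m > 1 the m distinct m-th roots of unity sum to 0, e.g. 1 + exp(2*I*pi/3) + exp(-2*I*pi/3) = 0.)
Dividing by |G| = 8 gives 0/8 = 0, matching the row-orthogonality relation <chi_7, chi_2> = [chi_7 = chi_2].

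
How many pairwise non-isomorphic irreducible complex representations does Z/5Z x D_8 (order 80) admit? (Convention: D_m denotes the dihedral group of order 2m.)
35

Explanation: The number of irreducible complex representations of a finite group equals its number of conjugacy classes. For a direct product, #classes(G x H) = #classes(G) * #classes(H). Z/5Z has 5 classes (abelian), D_8 has 7 classes, so 5 * 7 = 35, so Z/5Z x D_8 (order 80) has exactly 35 irreducible complex representations.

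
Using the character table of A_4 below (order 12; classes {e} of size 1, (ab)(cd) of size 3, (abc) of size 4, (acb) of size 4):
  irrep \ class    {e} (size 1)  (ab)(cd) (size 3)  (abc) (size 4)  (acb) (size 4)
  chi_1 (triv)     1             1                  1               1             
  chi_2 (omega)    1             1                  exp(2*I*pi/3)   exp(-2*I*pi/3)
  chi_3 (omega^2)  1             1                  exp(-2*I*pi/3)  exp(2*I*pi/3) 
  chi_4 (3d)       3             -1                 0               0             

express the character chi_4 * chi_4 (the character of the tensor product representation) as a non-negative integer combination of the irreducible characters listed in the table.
chi_4 tensor chi_4 = chi_1 + chi_2 + chi_3 + 2*chi_4 (all other irreducibles have multiplicity 0).

Details: The character of a tensor product is the pointwise product (chi_4 * chi_4)(C) = chi_4(C) * chi_4(C):
  {e}: (3)*(3), (ab)(cd): (-1)*(-1), (abc): (0)*(0), (acb): (0)*(0)
so (chi_4 * chi_4) takes values
  {e} -> 9, (ab)(cd) -> 1, (abc) -> 0, (acb) -> 0.
Now take the inner product of this character with each irreducible chi from the table, <chi_4*chi_4, chi> = (1/12) sum_C |C| (chi_4*chi_4)(C) conj(chi(C)):
  <chi_4*chi_4, chi_1> = (1/12)[1*(9)*conj(1) + 3*(1)*conj(1) + 4*(0)*conj(1) + 4*(0)*conj(1)]
      = (1/12)[(9) + (3) + (0) + (0)] = 12/12 = 1
  <chi_4*chi_4, chi_2> = (1/12)[1*(9)*conj(1) + 3*(1)*conj(1) + 4*(0)*conj(exp(2*I*pi/3)) + 4*(0)*conj(exp(-2*I*pi/3))]
      = (1/12)[(9) + (3) + (0) + (0)] = 12/12 = 1
  <chi_4*chi_4, chi_3> = (1/12)[1*(9)*conj(1) + 3*(1)*conj(1) + 4*(0)*conj(exp(-2*I*pi/3)) + 4*(0)*conj(exp(2*I*pi/3))]
      = (1/12)[(9) + (3) + (0) + (0)] = 12/12 = 1
  <chi_4*chi_4, chi_4> = (1/12)[1*(9)*conj(3) + 3*(1)*conj(-1) + 4*(0)*conj(0) + 4*(0)*conj(0)]
      = (1/12)[(27) + (-3) + (0) + (0)] = 24/12 = 2
(Exp terms are combined using exp(i*s)*conj(exp(i*t)) = exp(i*(s-t)), and sums of them are collapsed using the identity that for every m > 1 the m distinct m-th roots of unity sum to 0, e.g. 1 + exp(2*I*pi/3) + exp(-2*I*pi/3) = 0.)
Hence the multiplicities are chi_1: 1, chi_2: 1, chi_3: 1, chi_4: 2. Dimension check: dim(chi_4)*dim(chi_4) = 3*3 = 9 and sum (mult * dim) = 1*1 + 1*1 + 1*1 + 2*3 = 9.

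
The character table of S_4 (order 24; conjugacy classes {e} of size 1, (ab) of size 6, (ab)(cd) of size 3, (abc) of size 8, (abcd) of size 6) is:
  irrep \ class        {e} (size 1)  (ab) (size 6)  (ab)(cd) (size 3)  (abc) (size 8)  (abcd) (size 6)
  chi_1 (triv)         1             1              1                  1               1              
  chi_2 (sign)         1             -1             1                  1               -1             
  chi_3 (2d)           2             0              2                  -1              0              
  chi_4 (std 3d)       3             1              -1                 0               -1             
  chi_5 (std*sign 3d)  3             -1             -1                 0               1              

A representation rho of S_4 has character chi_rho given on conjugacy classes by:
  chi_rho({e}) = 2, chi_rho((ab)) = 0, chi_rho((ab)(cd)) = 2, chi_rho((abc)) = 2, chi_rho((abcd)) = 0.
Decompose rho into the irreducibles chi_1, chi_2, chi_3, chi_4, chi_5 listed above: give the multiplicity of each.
Multiplicities: chi_1: 1, chi_2: 1, chi_3: 0, chi_4: 0, chi_5: 0.

Justification: Use <chi_rho, chi> = (1/|G|) sum_C |C| * chi_rho(C) * conj(chi(C)) with |G| = 24 for each irreducible chi in the table:
  <chi_rho, chi_1> = (1/24)[1*(2)*conj(1) + 6*(0)*conj(1) + 3*(2)*conj(1) + 8*(2)*conj(1) + 6*(0)*conj(1)]
      = (1/24)[(2) + (0) + (6) + (16) + (0)] = 24/24 = 1
  <chi_rho, chi_2> = (1/24)[1*(2)*conj(1) + 6*(0)*conj(-1) + 3*(2)*conj(1) + 8*(2)*conj(1) + 6*(0)*conj(-1)]
      = (1/24)[(2) + (0) + (6) + (16) + (0)] = 24/24 = 1
  <chi_rho, chi_3> = (1/24)[1*(2)*conj(2) + 6*(0)*conj(0) + 3*(2)*conj(2) + 8*(2)*conj(-1) + 6*(0)*conj(0)]
      = (1/24)[(4) + (0) + (12) + (-16) + (0)] = 0/24 = 0
  <chi_rho, chi_4> = (1/24)[1*(2)*conj(3) + 6*(0)*conj(1) + 3*(2)*conj(-1) + 8*(2)*conj(0) + 6*(0)*conj(-1)]
      = (1/24)[(6) + (0) + (-6) + (0) + (0)] = 0/24 = 0
  <chi_rho, chi_5> = (1/24)[1*(2)*conj(3) + 6*(0)*conj(-1) + 3*(2)*conj(-1) + 8*(2)*conj(0) + 6*(0)*conj(1)]
      = (1/24)[(6) + (0) + (-6) + (0) + (0)] = 0/24 = 0
Dimension check: dim(rho) = sum (mult * dim) = 1*1 + 1*1 + 0*2 + 0*3 + 0*3 = 2 = chi_rho(e) = 2.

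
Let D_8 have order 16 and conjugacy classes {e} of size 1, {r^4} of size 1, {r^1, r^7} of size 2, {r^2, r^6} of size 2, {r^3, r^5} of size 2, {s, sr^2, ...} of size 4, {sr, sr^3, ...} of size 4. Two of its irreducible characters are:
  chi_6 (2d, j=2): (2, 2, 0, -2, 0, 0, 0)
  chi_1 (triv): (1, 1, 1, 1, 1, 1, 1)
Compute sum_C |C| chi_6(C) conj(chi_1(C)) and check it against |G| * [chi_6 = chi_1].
Sum = 0; so <chi_6, chi_1> = 0 (distinct irreducibles are orthogonal).

Working: Compute term by term over conjugacy classes (|C| * chi_6(C) * conj(chi_1(C))):
  1*(2)*conj(1) + 1*(2)*conj(1) + 2*(0)*conj(1) + 2*(-2)*conj(1) + 2*(0)*conj(1) + 4*(0)*conj(1) + 4*(0)*conj(1)
  = (2) + (2) + (0) + (-4) + (0) + (0) + (0)
  = 0.
Dividing by |G| = 16 gives 0/16 = 0, matching the row-orthogonality relation <chi_6, chi_1> = [chi_6 = chi_1].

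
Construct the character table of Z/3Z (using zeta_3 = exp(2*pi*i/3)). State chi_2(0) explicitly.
Character table of Z/3Z (irreps indexed chi_0,...,chi_2 with chi_k(m) = zeta_3^(k*m), zeta_3 = exp(2*pi*i/3)):
  irrep \ class  {0} (size 1)  {1} (size 1)    {2} (size 1)  
  chi_0          1             1               1             
  chi_1          1             exp(2*I*pi/3)   exp(-2*I*pi/3)
  chi_2          1             exp(-2*I*pi/3)  exp(2*I*pi/3) 

Spot check: chi_2(0) = zeta_3^(2*0) = zeta_3^0 = 1.

Justification: Z/3Z is abelian, so all 3 irreducible complex representations are 1-dimensional. They are given by chi_k(m) = zeta_3^(k*m) for k = 0,...,2. Row orthogonality: sum_m chi_k(m) conj(chi_l(m)) = 3 * [k = l].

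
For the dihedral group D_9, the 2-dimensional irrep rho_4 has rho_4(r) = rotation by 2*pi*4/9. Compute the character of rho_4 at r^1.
chi_{rho_4}(r^1) = 2*cos(2*pi*4*1/9) = -2*cos(pi/9)

Derivation: rho_4(r^1) is rotation by angle 2*pi*4*1/9, whose trace is 2*cos(2*pi*4*1/9) = -2*cos(pi/9).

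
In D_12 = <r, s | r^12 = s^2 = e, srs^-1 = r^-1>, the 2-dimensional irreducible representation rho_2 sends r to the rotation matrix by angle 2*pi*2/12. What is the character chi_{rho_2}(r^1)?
chi_{rho_2}(r^1) = 2*cos(2*pi*2*1/12) = 1

Derivation: rho_2(r^1) is rotation by angle 2*pi*2*1/12, whose trace is 2*cos(2*pi*2*1/12) = 1.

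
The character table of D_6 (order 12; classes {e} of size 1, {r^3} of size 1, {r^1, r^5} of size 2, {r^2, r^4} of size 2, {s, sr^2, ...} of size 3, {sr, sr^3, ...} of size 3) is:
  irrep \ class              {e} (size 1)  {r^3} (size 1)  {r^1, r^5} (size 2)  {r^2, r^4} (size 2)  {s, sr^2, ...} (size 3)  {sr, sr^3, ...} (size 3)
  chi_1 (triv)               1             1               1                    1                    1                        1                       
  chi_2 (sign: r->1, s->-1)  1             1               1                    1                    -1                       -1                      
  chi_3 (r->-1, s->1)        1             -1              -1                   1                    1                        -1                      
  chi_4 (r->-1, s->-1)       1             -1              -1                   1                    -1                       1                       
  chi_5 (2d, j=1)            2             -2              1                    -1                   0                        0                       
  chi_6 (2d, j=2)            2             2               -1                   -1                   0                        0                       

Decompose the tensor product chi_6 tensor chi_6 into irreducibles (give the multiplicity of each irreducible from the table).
chi_6 tensor chi_6 = chi_1 + chi_2 + chi_6 (all other irreducibles have multiplicity 0).

Working: The character of a tensor product is the pointwise product (chi_6 * chi_6)(C) = chi_6(C) * chi_6(C):
  {e}: (2)*(2), {r^3}: (2)*(2), {r^1, r^5}: (-1)*(-1), {r^2, r^4}: (-1)*(-1), {s, sr^2, ...}: (0)*(0), {sr, sr^3, ...}: (0)*(0)
so (chi_6 * chi_6) takes values
  {e} -> 4, {r^3} -> 4, {r^1, r^5} -> 1, {r^2, r^4} -> 1, {s, sr^2, ...} -> 0, {sr, sr^3, ...} -> 0.
Now take the inner product of this character with each irreducible chi from the table, <chi_6*chi_6, chi> = (1/12) sum_C |C| (chi_6*chi_6)(C) conj(chi(C)):
  <chi_6*chi_6, chi_1> = (1/12)[1*(4)*conj(1) + 1*(4)*conj(1) + 2*(1)*conj(1) + 2*(1)*conj(1) + 3*(0)*conj(1) + 3*(0)*conj(1)]
      = (1/12)[(4) + (4) + (2) + (2) + (0) + (0)] = 12/12 = 1
  <chi_6*chi_6, chi_2> = (1/12)[1*(4)*conj(1) + 1*(4)*conj(1) + 2*(1)*conj(1) + 2*(1)*conj(1) + 3*(0)*conj(-1) + 3*(0)*conj(-1)]
      = (1/12)[(4) + (4) + (2) + (2) + (0) + (0)] = 12/12 = 1
  <chi_6*chi_6, chi_3> = (1/12)[1*(4)*conj(1) + 1*(4)*conj(-1) + 2*(1)*conj(-1) + 2*(1)*conj(1) + 3*(0)*conj(1) + 3*(0)*conj(-1)]
      = (1/12)[(4) + (-4) + (-2) + (2) + (0) + (0)] = 0/12 = 0
  <chi_6*chi_6, chi_4> = (1/12)[1*(4)*conj(1) + 1*(4)*conj(-1) + 2*(1)*conj(-1) + 2*(1)*conj(1) + 3*(0)*conj(-1) + 3*(0)*conj(1)]
      = (1/12)[(4) + (-4) + (-2) + (2) + (0) + (0)] = 0/12 = 0
  <chi_6*chi_6, chi_5> = (1/12)[1*(4)*conj(2) + 1*(4)*conj(-2) + 2*(1)*conj(1) + 2*(1)*conj(-1) + 3*(0)*conj(0) + 3*(0)*conj(0)]
      = (1/12)[(8) + (-8) + (2) + (-2) + (0) + (0)] = 0/12 = 0
  <chi_6*chi_6, chi_6> = (1/12)[1*(4)*conj(2) + 1*(4)*conj(2) + 2*(1)*conj(-1) + 2*(1)*conj(-1) + 3*(0)*conj(0) + 3*(0)*conj(0)]
      = (1/12)[(8) + (8) + (-2) + (-2) + (0) + (0)] = 12/12 = 1
Hence the multiplicities are chi_1: 1, chi_2: 1, chi_6: 1. Dimension check: dim(chi_6)*dim(chi_6) = 2*2 = 4 and sum (mult * dim) = 1*1 + 1*1 + 1*2 = 4.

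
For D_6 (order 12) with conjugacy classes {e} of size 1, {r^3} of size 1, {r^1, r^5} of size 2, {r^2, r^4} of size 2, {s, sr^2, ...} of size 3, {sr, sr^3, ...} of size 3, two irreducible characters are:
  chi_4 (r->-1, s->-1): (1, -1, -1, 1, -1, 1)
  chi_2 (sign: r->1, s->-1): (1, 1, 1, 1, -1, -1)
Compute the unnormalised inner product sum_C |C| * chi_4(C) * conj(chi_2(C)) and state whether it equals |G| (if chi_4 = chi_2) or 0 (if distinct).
Sum = 0; so <chi_4, chi_2> = 0 (distinct irreducibles are orthogonal).

Compute term by term over conjugacy classes (|C| * chi_4(C) * conj(chi_2(C))):
  1*(1)*conj(1) + 1*(-1)*conj(1) + 2*(-1)*conj(1) + 2*(1)*conj(1) + 3*(-1)*conj(-1) + 3*(1)*conj(-1)
  = (1) + (-1) + (-2) + (2) + (3) + (-3)
  = 0.
Dividing by |G| = 12 gives 0/12 = 0, matching the row-orthogonality relation <chi_4, chi_2> = [chi_4 = chi_2].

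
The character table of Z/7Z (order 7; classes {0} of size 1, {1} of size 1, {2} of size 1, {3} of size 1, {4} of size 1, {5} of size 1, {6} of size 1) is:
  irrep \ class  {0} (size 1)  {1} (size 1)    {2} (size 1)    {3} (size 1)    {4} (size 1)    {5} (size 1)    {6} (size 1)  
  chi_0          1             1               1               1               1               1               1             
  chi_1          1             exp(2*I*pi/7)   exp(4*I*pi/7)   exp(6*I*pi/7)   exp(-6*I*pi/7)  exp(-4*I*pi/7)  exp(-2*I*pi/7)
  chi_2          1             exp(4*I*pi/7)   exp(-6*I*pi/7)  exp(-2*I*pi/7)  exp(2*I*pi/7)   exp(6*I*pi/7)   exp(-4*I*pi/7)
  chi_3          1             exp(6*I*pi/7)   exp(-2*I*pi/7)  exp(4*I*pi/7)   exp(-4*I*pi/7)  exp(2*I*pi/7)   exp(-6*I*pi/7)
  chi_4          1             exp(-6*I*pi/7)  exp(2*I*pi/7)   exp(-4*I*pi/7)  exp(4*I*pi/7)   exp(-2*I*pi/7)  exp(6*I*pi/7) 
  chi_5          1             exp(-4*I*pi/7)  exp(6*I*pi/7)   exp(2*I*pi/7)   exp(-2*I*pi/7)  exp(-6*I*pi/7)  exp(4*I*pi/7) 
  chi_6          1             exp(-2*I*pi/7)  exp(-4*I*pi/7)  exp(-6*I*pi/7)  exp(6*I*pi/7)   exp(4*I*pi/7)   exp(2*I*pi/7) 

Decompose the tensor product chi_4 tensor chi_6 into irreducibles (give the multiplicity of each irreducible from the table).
chi_4 tensor chi_6 = chi_3 (all other irreducibles have multiplicity 0).

Reasoning: The character of a tensor product is the pointwise product (chi_4 * chi_6)(C) = chi_4(C) * chi_6(C):
  {0}: (1)*(1), {1}: (exp(-6*I*pi/7))*(exp(-2*I*pi/7)), {2}: (exp(2*I*pi/7))*(exp(-4*I*pi/7)), {3}: (exp(-4*I*pi/7))*(exp(-6*I*pi/7)), {4}: (exp(4*I*pi/7))*(exp(6*I*pi/7)), {5}: (exp(-2*I*pi/7))*(exp(4*I*pi/7)), {6}: (exp(6*I*pi/7))*(exp(2*I*pi/7))
so (chi_4 * chi_6) takes values
  {0} -> 1, {1} -> exp(6*I*pi/7), {2} -> exp(-2*I*pi/7), {3} -> exp(4*I*pi/7), {4} -> exp(-4*I*pi/7), {5} -> exp(2*I*pi/7), {6} -> exp(-6*I*pi/7).
Now take the inner product of this character with each irreducible chi from the table, <chi_4*chi_6, chi> = (1/7) sum_C |C| (chi_4*chi_6)(C) conj(chi(C)):
  <chi_4*chi_6, chi_0> = (1/7)[1*(1)*conj(1) + 1*(exp(6*I*pi/7))*conj(1) + 1*(exp(-2*I*pi/7))*conj(1) + 1*(exp(4*I*pi/7))*conj(1) + 1*(exp(-4*I*pi/7))*conj(1) + 1*(exp(2*I*pi/7))*conj(1) + 1*(exp(-6*I*pi/7))*conj(1)]
      = (1/7)[(1) + (exp(6*I*pi/7)) + (exp(-2*I*pi/7)) + (exp(4*I*pi/7)) + (exp(-4*I*pi/7)) + (exp(2*I*pi/7)) + (exp(-6*I*pi/7))] = 0/7 = 0
  <chi_4*chi_6, chi_1> = (1/7)[1*(1)*conj(1) + 1*(exp(6*I*pi/7))*conj(exp(2*I*pi/7)) + 1*(exp(-2*I*pi/7))*conj(exp(4*I*pi/7)) + 1*(exp(4*I*pi/7))*conj(exp(6*I*pi/7)) + 1*(exp(-4*I*pi/7))*conj(exp(-6*I*pi/7)) + 1*(exp(2*I*pi/7))*conj(exp(-4*I*pi/7)) + 1*(exp(-6*I*pi/7))*conj(exp(-2*I*pi/7))]
      = (1/7)[(1) + (exp(4*I*pi/7)) + (exp(-6*I*pi/7)) + (exp(-2*I*pi/7)) + (exp(2*I*pi/7)) + (exp(6*I*pi/7)) + (exp(-4*I*pi/7))] = 0/7 = 0
  <chi_4*chi_6, chi_2> = (1/7)[1*(1)*conj(1) + 1*(exp(6*I*pi/7))*conj(exp(4*I*pi/7)) + 1*(exp(-2*I*pi/7))*conj(exp(-6*I*pi/7)) + 1*(exp(4*I*pi/7))*conj(exp(-2*I*pi/7)) + 1*(exp(-4*I*pi/7))*conj(exp(2*I*pi/7)) + 1*(exp(2*I*pi/7))*conj(exp(6*I*pi/7)) + 1*(exp(-6*I*pi/7))*conj(exp(-4*I*pi/7))]
      = (1/7)[(1) + (exp(2*I*pi/7)) + (exp(4*I*pi/7)) + (exp(6*I*pi/7)) + (exp(-6*I*pi/7)) + (exp(-4*I*pi/7)) + (exp(-2*I*pi/7))] = 0/7 = 0
  <chi_4*chi_6, chi_3> = (1/7)[1*(1)*conj(1) + 1*(exp(6*I*pi/7))*conj(exp(6*I*pi/7)) + 1*(exp(-2*I*pi/7))*conj(exp(-2*I*pi/7)) + 1*(exp(4*I*pi/7))*conj(exp(4*I*pi/7)) + 1*(exp(-4*I*pi/7))*conj(exp(-4*I*pi/7)) + 1*(exp(2*I*pi/7))*conj(exp(2*I*pi/7)) + 1*(exp(-6*I*pi/7))*conj(exp(-6*I*pi/7))]
      = (1/7)[(1) + (1) + (1) + (1) + (1) + (1) + (1)] = 7/7 = 1
  <chi_4*chi_6, chi_4> = (1/7)[1*(1)*conj(1) + 1*(exp(6*I*pi/7))*conj(exp(-6*I*pi/7)) + 1*(exp(-2*I*pi/7))*conj(exp(2*I*pi/7)) + 1*(exp(4*I*pi/7))*conj(exp(-4*I*pi/7)) + 1*(exp(-4*I*pi/7))*conj(exp(4*I*pi/7)) + 1*(exp(2*I*pi/7))*conj(exp(-2*I*pi/7)) + 1*(exp(-6*I*pi/7))*conj(exp(6*I*pi/7))]
      = (1/7)[(1) + (exp(-2*I*pi/7)) + (exp(-4*I*pi/7)) + (exp(-6*I*pi/7)) + (exp(6*I*pi/7)) + (exp(4*I*pi/7)) + (exp(2*I*pi/7))] = 0/7 = 0
  <chi_4*chi_6, chi_5> = (1/7)[1*(1)*conj(1) + 1*(exp(6*I*pi/7))*conj(exp(-4*I*pi/7)) + 1*(exp(-2*I*pi/7))*conj(exp(6*I*pi/7)) + 1*(exp(4*I*pi/7))*conj(exp(2*I*pi/7)) + 1*(exp(-4*I*pi/7))*conj(exp(-2*I*pi/7)) + 1*(exp(2*I*pi/7))*conj(exp(-6*I*pi/7)) + 1*(exp(-6*I*pi/7))*conj(exp(4*I*pi/7))]
      = (1/7)[(1) + (exp(-4*I*pi/7)) + (exp(6*I*pi/7)) + (exp(2*I*pi/7)) + (exp(-2*I*pi/7)) + (exp(-6*I*pi/7)) + (exp(4*I*pi/7))] = 0/7 = 0
  <chi_4*chi_6, chi_6> = (1/7)[1*(1)*conj(1) + 1*(exp(6*I*pi/7))*conj(exp(-2*I*pi/7)) + 1*(exp(-2*I*pi/7))*conj(exp(-4*I*pi/7)) + 1*(exp(4*I*pi/7))*conj(exp(-6*I*pi/7)) + 1*(exp(-4*I*pi/7))*conj(exp(6*I*pi/7)) + 1*(exp(2*I*pi/7))*conj(exp(4*I*pi/7)) + 1*(exp(-6*I*pi/7))*conj(exp(2*I*pi/7))]
      = (1/7)[(1) + (exp(-6*I*pi/7)) + (exp(2*I*pi/7)) + (exp(-4*I*pi/7)) + (exp(4*I*pi/7)) + (exp(-2*I*pi/7)) + (exp(6*I*pi/7))] = 0/7 = 0
(Exp terms are combined using exp(i*s)*conj(exp(i*t)) = exp(i*(s-t)), and sums of them are collapsed using the identity that for every m > 1 the m distinct m-th roots of unity sum to 0, e.g. 1 + exp(2*I*pi/3) + exp(-2*I*pi/3) = 0.)
Hence the multiplicities are chi_3: 1. Dimension check: dim(chi_4)*dim(chi_6) = 1*1 = 1 and sum (mult * dim) = 1*1 = 1.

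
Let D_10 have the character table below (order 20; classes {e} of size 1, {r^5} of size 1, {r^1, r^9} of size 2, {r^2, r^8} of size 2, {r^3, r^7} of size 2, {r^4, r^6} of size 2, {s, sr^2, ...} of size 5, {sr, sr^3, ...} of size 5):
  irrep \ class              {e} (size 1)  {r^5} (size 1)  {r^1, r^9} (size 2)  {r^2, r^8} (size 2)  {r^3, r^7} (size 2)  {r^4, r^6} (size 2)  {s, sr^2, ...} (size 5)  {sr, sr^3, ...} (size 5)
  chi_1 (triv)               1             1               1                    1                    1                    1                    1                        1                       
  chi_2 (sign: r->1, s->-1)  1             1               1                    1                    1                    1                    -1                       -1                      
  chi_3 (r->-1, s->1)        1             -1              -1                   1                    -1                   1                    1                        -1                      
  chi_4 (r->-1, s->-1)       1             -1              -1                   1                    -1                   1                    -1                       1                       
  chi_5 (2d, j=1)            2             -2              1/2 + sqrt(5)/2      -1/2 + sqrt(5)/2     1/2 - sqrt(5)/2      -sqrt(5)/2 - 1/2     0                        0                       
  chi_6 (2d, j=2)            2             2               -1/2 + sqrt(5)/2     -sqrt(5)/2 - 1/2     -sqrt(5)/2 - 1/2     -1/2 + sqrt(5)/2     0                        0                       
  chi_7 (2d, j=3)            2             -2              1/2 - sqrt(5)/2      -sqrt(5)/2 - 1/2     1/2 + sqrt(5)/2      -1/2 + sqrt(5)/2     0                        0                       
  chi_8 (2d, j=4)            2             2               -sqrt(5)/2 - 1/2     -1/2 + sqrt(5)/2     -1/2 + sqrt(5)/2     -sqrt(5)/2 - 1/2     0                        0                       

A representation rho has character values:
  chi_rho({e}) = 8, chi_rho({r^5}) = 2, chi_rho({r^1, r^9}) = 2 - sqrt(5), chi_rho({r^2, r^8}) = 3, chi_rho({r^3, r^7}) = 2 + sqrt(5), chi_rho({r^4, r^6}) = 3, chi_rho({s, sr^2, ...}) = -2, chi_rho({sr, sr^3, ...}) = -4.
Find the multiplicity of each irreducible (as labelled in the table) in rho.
Multiplicities: chi_1: 0, chi_2: 3, chi_3: 1, chi_4: 0, chi_5: 0, chi_6: 0, chi_7: 1, chi_8: 1.

Justification: Use <chi_rho, chi> = (1/|G|) sum_C |C| * chi_rho(C) * conj(chi(C)) with |G| = 20 for each irreducible chi in the table:
  <chi_rho, chi_1> = (1/20)[1*(8)*conj(1) + 1*(2)*conj(1) + 2*(2 - sqrt(5))*conj(1) + 2*(3)*conj(1) + 2*(2 + sqrt(5))*conj(1) + 2*(3)*conj(1) + 5*(-2)*conj(1) + 5*(-4)*conj(1)]
      = (1/20)[(8) + (2) + (4 - 2*sqrt(5)) + (6) + (4 + 2*sqrt(5)) + (6) + (-10) + (-20)] = 0/20 = 0
  <chi_rho, chi_2> = (1/20)[1*(8)*conj(1) + 1*(2)*conj(1) + 2*(2 - sqrt(5))*conj(1) + 2*(3)*conj(1) + 2*(2 + sqrt(5))*conj(1) + 2*(3)*conj(1) + 5*(-2)*conj(-1) + 5*(-4)*conj(-1)]
      = (1/20)[(8) + (2) + (4 - 2*sqrt(5)) + (6) + (4 + 2*sqrt(5)) + (6) + (10) + (20)] = 60/20 = 3
  <chi_rho, chi_3> = (1/20)[1*(8)*conj(1) + 1*(2)*conj(-1) + 2*(2 - sqrt(5))*conj(-1) + 2*(3)*conj(1) + 2*(2 + sqrt(5))*conj(-1) + 2*(3)*conj(1) + 5*(-2)*conj(1) + 5*(-4)*conj(-1)]
      = (1/20)[(8) + (-2) + (-4 + 2*sqrt(5)) + (6) + (-2*sqrt(5) - 4) + (6) + (-10) + (20)] = 20/20 = 1
  <chi_rho, chi_4> = (1/20)[1*(8)*conj(1) + 1*(2)*conj(-1) + 2*(2 - sqrt(5))*conj(-1) + 2*(3)*conj(1) + 2*(2 + sqrt(5))*conj(-1) + 2*(3)*conj(1) + 5*(-2)*conj(-1) + 5*(-4)*conj(1)]
      = (1/20)[(8) + (-2) + (-4 + 2*sqrt(5)) + (6) + (-2*sqrt(5) - 4) + (6) + (10) + (-20)] = 0/20 = 0
  <chi_rho, chi_5> = (1/20)[1*(8)*conj(2) + 1*(2)*conj(-2) + 2*(2 - sqrt(5))*conj(1/2 + sqrt(5)/2) + 2*(3)*conj(-1/2 + sqrt(5)/2) + 2*(2 + sqrt(5))*conj(1/2 - sqrt(5)/2) + 2*(3)*conj(-sqrt(5)/2 - 1/2) + 5*(-2)*conj(0) + 5*(-4)*conj(0)]
      = (1/20)[(16) + (-4) + (-3 + sqrt(5)) + (-3 + 3*sqrt(5)) + (-3 - sqrt(5)) + (-3*sqrt(5) - 3) + (0) + (0)] = 0/20 = 0
  <chi_rho, chi_6> = (1/20)[1*(8)*conj(2) + 1*(2)*conj(2) + 2*(2 - sqrt(5))*conj(-1/2 + sqrt(5)/2) + 2*(3)*conj(-sqrt(5)/2 - 1/2) + 2*(2 + sqrt(5))*conj(-sqrt(5)/2 - 1/2) + 2*(3)*conj(-1/2 + sqrt(5)/2) + 5*(-2)*conj(0) + 5*(-4)*conj(0)]
      = (1/20)[(16) + (4) + (-7 + 3*sqrt(5)) + (-3*sqrt(5) - 3) + (-7 - 3*sqrt(5)) + (-3 + 3*sqrt(5)) + (0) + (0)] = 0/20 = 0
  <chi_rho, chi_7> = (1/20)[1*(8)*conj(2) + 1*(2)*conj(-2) + 2*(2 - sqrt(5))*conj(1/2 - sqrt(5)/2) + 2*(3)*conj(-sqrt(5)/2 - 1/2) + 2*(2 + sqrt(5))*conj(1/2 + sqrt(5)/2) + 2*(3)*conj(-1/2 + sqrt(5)/2) + 5*(-2)*conj(0) + 5*(-4)*conj(0)]
      = (1/20)[(16) + (-4) + (7 - 3*sqrt(5)) + (-3*sqrt(5) - 3) + (3*sqrt(5) + 7) + (-3 + 3*sqrt(5)) + (0) + (0)] = 20/20 = 1
  <chi_rho, chi_8> = (1/20)[1*(8)*conj(2) + 1*(2)*conj(2) + 2*(2 - sqrt(5))*conj(-sqrt(5)/2 - 1/2) + 2*(3)*conj(-1/2 + sqrt(5)/2) + 2*(2 + sqrt(5))*conj(-1/2 + sqrt(5)/2) + 2*(3)*conj(-sqrt(5)/2 - 1/2) + 5*(-2)*conj(0) + 5*(-4)*conj(0)]
      = (1/20)[(16) + (4) + (3 - sqrt(5)) + (-3 + 3*sqrt(5)) + (sqrt(5) + 3) + (-3*sqrt(5) - 3) + (0) + (0)] = 20/20 = 1
Dimension check: dim(rho) = sum (mult * dim) = 0*1 + 3*1 + 1*1 + 0*1 + 0*2 + 0*2 + 1*2 + 1*2 = 8 = chi_rho(e) = 8.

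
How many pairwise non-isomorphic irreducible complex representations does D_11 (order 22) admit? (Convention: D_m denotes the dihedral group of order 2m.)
7

Working: The number of irreducible complex representations of a finite group equals its number of conjugacy classes. D_11 has 7 conjugacy classes ((n+3)/2 for n odd), so D_11 (order 22) has exactly 7 irreducible complex representations.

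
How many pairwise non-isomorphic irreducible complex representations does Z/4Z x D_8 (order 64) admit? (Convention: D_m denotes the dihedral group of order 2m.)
28

Working: The number of irreducible complex representations of a finite group equals its number of conjugacy classes. For a direct product, #classes(G x H) = #classes(G) * #classes(H). Z/4Z has 4 classes (abelian), D_8 has 7 classes, so 4 * 7 = 28, so Z/4Z x D_8 (order 64) has exactly 28 irreducible complex representations.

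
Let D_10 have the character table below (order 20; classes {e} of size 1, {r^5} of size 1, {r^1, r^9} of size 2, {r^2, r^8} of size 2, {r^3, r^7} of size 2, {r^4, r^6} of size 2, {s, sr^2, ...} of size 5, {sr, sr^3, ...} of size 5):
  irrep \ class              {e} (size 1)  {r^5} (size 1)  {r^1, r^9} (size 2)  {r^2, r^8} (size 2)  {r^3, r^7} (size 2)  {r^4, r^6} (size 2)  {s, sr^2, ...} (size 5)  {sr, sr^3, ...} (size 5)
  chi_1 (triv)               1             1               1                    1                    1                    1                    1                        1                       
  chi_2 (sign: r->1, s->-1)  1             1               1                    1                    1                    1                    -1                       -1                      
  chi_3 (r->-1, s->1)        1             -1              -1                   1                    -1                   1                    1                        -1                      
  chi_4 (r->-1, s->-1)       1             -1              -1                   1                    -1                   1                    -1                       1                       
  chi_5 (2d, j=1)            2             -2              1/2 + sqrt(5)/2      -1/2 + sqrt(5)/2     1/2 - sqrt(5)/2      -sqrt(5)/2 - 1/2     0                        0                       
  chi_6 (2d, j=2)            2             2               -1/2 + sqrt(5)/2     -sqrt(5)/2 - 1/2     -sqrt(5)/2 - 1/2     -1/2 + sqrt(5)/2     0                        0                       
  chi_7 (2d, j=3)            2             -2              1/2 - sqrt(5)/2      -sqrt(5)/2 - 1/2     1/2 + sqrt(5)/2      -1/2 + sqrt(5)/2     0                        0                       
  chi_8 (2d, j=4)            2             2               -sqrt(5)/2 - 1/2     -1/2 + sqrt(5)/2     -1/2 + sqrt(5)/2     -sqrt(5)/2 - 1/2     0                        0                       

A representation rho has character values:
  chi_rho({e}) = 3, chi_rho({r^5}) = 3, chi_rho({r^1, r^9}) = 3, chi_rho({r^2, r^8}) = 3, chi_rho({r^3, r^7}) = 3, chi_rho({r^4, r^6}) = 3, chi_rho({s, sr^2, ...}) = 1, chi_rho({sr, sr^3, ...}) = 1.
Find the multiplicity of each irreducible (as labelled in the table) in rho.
Multiplicities: chi_1: 2, chi_2: 1, chi_3: 0, chi_4: 0, chi_5: 0, chi_6: 0, chi_7: 0, chi_8: 0.

Proof sketch: Use <chi_rho, chi> = (1/|G|) sum_C |C| * chi_rho(C) * conj(chi(C)) with |G| = 20 for each irreducible chi in the table:
  <chi_rho, chi_1> = (1/20)[1*(3)*conj(1) + 1*(3)*conj(1) + 2*(3)*conj(1) + 2*(3)*conj(1) + 2*(3)*conj(1) + 2*(3)*conj(1) + 5*(1)*conj(1) + 5*(1)*conj(1)]
      = (1/20)[(3) + (3) + (6) + (6) + (6) + (6) + (5) + (5)] = 40/20 = 2
  <chi_rho, chi_2> = (1/20)[1*(3)*conj(1) + 1*(3)*conj(1) + 2*(3)*conj(1) + 2*(3)*conj(1) + 2*(3)*conj(1) + 2*(3)*conj(1) + 5*(1)*conj(-1) + 5*(1)*conj(-1)]
      = (1/20)[(3) + (3) + (6) + (6) + (6) + (6) + (-5) + (-5)] = 20/20 = 1
  <chi_rho, chi_3> = (1/20)[1*(3)*conj(1) + 1*(3)*conj(-1) + 2*(3)*conj(-1) + 2*(3)*conj(1) + 2*(3)*conj(-1) + 2*(3)*conj(1) + 5*(1)*conj(1) + 5*(1)*conj(-1)]
      = (1/20)[(3) + (-3) + (-6) + (6) + (-6) + (6) + (5) + (-5)] = 0/20 = 0
  <chi_rho, chi_4> = (1/20)[1*(3)*conj(1) + 1*(3)*conj(-1) + 2*(3)*conj(-1) + 2*(3)*conj(1) + 2*(3)*conj(-1) + 2*(3)*conj(1) + 5*(1)*conj(-1) + 5*(1)*conj(1)]
      = (1/20)[(3) + (-3) + (-6) + (6) + (-6) + (6) + (-5) + (5)] = 0/20 = 0
  <chi_rho, chi_5> = (1/20)[1*(3)*conj(2) + 1*(3)*conj(-2) + 2*(3)*conj(1/2 + sqrt(5)/2) + 2*(3)*conj(-1/2 + sqrt(5)/2) + 2*(3)*conj(1/2 - sqrt(5)/2) + 2*(3)*conj(-sqrt(5)/2 - 1/2) + 5*(1)*conj(0) + 5*(1)*conj(0)]
      = (1/20)[(6) + (-6) + (3 + 3*sqrt(5)) + (-3 + 3*sqrt(5)) + (3 - 3*sqrt(5)) + (-3*sqrt(5) - 3) + (0) + (0)] = 0/20 = 0
  <chi_rho, chi_6> = (1/20)[1*(3)*conj(2) + 1*(3)*conj(2) + 2*(3)*conj(-1/2 + sqrt(5)/2) + 2*(3)*conj(-sqrt(5)/2 - 1/2) + 2*(3)*conj(-sqrt(5)/2 - 1/2) + 2*(3)*conj(-1/2 + sqrt(5)/2) + 5*(1)*conj(0) + 5*(1)*conj(0)]
      = (1/20)[(6) + (6) + (-3 + 3*sqrt(5)) + (-3*sqrt(5) - 3) + (-3*sqrt(5) - 3) + (-3 + 3*sqrt(5)) + (0) + (0)] = 0/20 = 0
  <chi_rho, chi_7> = (1/20)[1*(3)*conj(2) + 1*(3)*conj(-2) + 2*(3)*conj(1/2 - sqrt(5)/2) + 2*(3)*conj(-sqrt(5)/2 - 1/2) + 2*(3)*conj(1/2 + sqrt(5)/2) + 2*(3)*conj(-1/2 + sqrt(5)/2) + 5*(1)*conj(0) + 5*(1)*conj(0)]
      = (1/20)[(6) + (-6) + (3 - 3*sqrt(5)) + (-3*sqrt(5) - 3) + (3 + 3*sqrt(5)) + (-3 + 3*sqrt(5)) + (0) + (0)] = 0/20 = 0
  <chi_rho, chi_8> = (1/20)[1*(3)*conj(2) + 1*(3)*conj(2) + 2*(3)*conj(-sqrt(5)/2 - 1/2) + 2*(3)*conj(-1/2 + sqrt(5)/2) + 2*(3)*conj(-1/2 + sqrt(5)/2) + 2*(3)*conj(-sqrt(5)/2 - 1/2) + 5*(1)*conj(0) + 5*(1)*conj(0)]
      = (1/20)[(6) + (6) + (-3*sqrt(5) - 3) + (-3 + 3*sqrt(5)) + (-3 + 3*sqrt(5)) + (-3*sqrt(5) - 3) + (0) + (0)] = 0/20 = 0
Dimension check: dim(rho) = sum (mult * dim) = 2*1 + 1*1 + 0*1 + 0*1 + 0*2 + 0*2 + 0*2 + 0*2 = 3 = chi_rho(e) = 3.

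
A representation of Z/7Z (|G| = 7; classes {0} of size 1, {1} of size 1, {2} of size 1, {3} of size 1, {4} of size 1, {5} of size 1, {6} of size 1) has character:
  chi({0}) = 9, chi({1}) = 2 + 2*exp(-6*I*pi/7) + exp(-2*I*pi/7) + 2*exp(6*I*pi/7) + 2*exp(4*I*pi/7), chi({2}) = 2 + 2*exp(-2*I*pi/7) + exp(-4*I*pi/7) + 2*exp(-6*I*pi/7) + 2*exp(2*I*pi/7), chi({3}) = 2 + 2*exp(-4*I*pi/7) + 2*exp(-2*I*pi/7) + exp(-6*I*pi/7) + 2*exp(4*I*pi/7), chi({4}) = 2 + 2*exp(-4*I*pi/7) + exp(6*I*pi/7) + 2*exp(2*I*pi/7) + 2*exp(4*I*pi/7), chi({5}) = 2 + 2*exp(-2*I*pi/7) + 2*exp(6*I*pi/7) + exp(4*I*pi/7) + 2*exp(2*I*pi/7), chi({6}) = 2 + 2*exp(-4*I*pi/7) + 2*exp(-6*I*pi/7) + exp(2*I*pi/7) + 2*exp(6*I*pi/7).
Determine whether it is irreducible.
Not irreducible (reducible): <chi, chi> = 17 > 1.

Proof sketch: <chi, chi> = (1/|G|) sum_C |C| * |chi(C)|^2 = (1/7)[1*|9|^2 + 1*|2 + 2*exp(-6*I*pi/7) + exp(-2*I*pi/7) + 2*exp(6*I*pi/7) + 2*exp(4*I*pi/7)|^2 + 1*|2 + 2*exp(-2*I*pi/7) + exp(-4*I*pi/7) + 2*exp(-6*I*pi/7) + 2*exp(2*I*pi/7)|^2 + 1*|2 + 2*exp(-4*I*pi/7) + 2*exp(-2*I*pi/7) + exp(-6*I*pi/7) + 2*exp(4*I*pi/7)|^2 + 1*|2 + 2*exp(-4*I*pi/7) + exp(6*I*pi/7) + 2*exp(2*I*pi/7) + 2*exp(4*I*pi/7)|^2 + 1*|2 + 2*exp(-2*I*pi/7) + 2*exp(6*I*pi/7) + exp(4*I*pi/7) + 2*exp(2*I*pi/7)|^2 + 1*|2 + 2*exp(-4*I*pi/7) + 2*exp(-6*I*pi/7) + exp(2*I*pi/7) + 2*exp(6*I*pi/7)|^2]
  = (1/7)[(81) + (17 + 10*exp(-4*I*pi/7) + 10*exp(-2*I*pi/7) + 12*exp(-6*I*pi/7) + 12*exp(6*I*pi/7) + 10*exp(2*I*pi/7) + 10*exp(4*I*pi/7)) + (17 + 10*exp(-4*I*pi/7) + 12*exp(-2*I*pi/7) + 10*exp(-6*I*pi/7) + 10*exp(6*I*pi/7) + 12*exp(2*I*pi/7) + 10*exp(4*I*pi/7)) + (17 + 12*exp(-4*I*pi/7) + 10*exp(-2*I*pi/7) + 10*exp(-6*I*pi/7) + 10*exp(6*I*pi/7) + 10*exp(2*I*pi/7) + 12*exp(4*I*pi/7)) + (17 + 12*exp(-4*I*pi/7) + 10*exp(-2*I*pi/7) + 10*exp(-6*I*pi/7) + 10*exp(6*I*pi/7) + 10*exp(2*I*pi/7) + 12*exp(4*I*pi/7)) + (17 + 10*exp(-4*I*pi/7) + 12*exp(-2*I*pi/7) + 10*exp(-6*I*pi/7) + 10*exp(6*I*pi/7) + 12*exp(2*I*pi/7) + 10*exp(4*I*pi/7)) + (17 + 10*exp(-4*I*pi/7) + 10*exp(-2*I*pi/7) + 12*exp(-6*I*pi/7) + 12*exp(6*I*pi/7) + 10*exp(2*I*pi/7) + 10*exp(4*I*pi/7))] = 119/7 = 17.
(Exp terms are combined using exp(i*s)*conj(exp(i*t)) = exp(i*(s-t)), and sums of them are collapsed using the identity that for every m > 1 the m distinct m-th roots of unity sum to 0, e.g. 1 + exp(2*I*pi/3) + exp(-2*I*pi/3) = 0.)
A character is irreducible iff <chi, chi> = 1, so this representation is reducible.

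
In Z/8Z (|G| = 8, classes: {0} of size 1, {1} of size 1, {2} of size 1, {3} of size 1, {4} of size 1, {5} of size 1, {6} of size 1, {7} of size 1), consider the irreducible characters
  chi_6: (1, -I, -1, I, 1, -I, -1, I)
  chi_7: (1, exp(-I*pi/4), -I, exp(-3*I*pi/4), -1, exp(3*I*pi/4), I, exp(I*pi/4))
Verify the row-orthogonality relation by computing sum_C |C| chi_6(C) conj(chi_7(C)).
Sum = 0; so <chi_6, chi_7> = 0 (distinct irreducibles are orthogonal).

Justification: Compute term by term over conjugacy classes (|C| * chi_6(C) * conj(chi_7(C))):
  1*(1)*conj(1) + 1*(-I)*conj(exp(-I*pi/4)) + 1*(-1)*conj(-I) + 1*(I)*conj(exp(-3*I*pi/4)) + 1*(1)*conj(-1) + 1*(-I)*conj(exp(3*I*pi/4)) + 1*(-1)*conj(I) + 1*(I)*conj(exp(I*pi/4))
  = (1) + (-exp(3*I*pi/4)) + (-I) + (exp(-3*I*pi/4)) + (-1) + (-exp(-I*pi/4)) + (I) + (exp(I*pi/4))
  = 0.
(Exp terms are combined using exp(i*s)*conj(exp(i*t)) = exp(i*(s-t)), and sums of them are collapsed using the identity that for every m > 1 the m distinct m-th roots of unity sum to 0, e.g. 1 + exp(2*I*pi/3) + exp(-2*I*pi/3) = 0.)
Dividing by |G| = 8 gives 0/8 = 0, matching the row-orthogonality relation <chi_6, chi_7> = [chi_6 = chi_7].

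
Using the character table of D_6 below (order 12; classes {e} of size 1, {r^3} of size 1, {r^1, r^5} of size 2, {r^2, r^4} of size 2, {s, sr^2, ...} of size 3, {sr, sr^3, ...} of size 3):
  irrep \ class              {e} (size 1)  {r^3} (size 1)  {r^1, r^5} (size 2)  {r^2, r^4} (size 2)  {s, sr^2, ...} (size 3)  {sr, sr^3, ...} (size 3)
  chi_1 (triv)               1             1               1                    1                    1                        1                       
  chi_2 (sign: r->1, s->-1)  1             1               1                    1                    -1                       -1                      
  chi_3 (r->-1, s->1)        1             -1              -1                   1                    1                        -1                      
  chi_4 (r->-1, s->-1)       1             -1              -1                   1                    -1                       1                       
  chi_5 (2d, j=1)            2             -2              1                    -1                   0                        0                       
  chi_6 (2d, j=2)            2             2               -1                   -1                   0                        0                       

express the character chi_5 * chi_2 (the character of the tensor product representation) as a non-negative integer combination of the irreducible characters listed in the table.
chi_5 tensor chi_2 = chi_5 (all other irreducibles have multiplicity 0).

Reasoning: The character of a tensor product is the pointwise product (chi_5 * chi_2)(C) = chi_5(C) * chi_2(C):
  {e}: (2)*(1), {r^3}: (-2)*(1), {r^1, r^5}: (1)*(1), {r^2, r^4}: (-1)*(1), {s, sr^2, ...}: (0)*(-1), {sr, sr^3, ...}: (0)*(-1)
so (chi_5 * chi_2) takes values
  {e} -> 2, {r^3} -> -2, {r^1, r^5} -> 1, {r^2, r^4} -> -1, {s, sr^2, ...} -> 0, {sr, sr^3, ...} -> 0.
Now take the inner product of this character with each irreducible chi from the table, <chi_5*chi_2, chi> = (1/12) sum_C |C| (chi_5*chi_2)(C) conj(chi(C)):
  <chi_5*chi_2, chi_1> = (1/12)[1*(2)*conj(1) + 1*(-2)*conj(1) + 2*(1)*conj(1) + 2*(-1)*conj(1) + 3*(0)*conj(1) + 3*(0)*conj(1)]
      = (1/12)[(2) + (-2) + (2) + (-2) + (0) + (0)] = 0/12 = 0
  <chi_5*chi_2, chi_2> = (1/12)[1*(2)*conj(1) + 1*(-2)*conj(1) + 2*(1)*conj(1) + 2*(-1)*conj(1) + 3*(0)*conj(-1) + 3*(0)*conj(-1)]
      = (1/12)[(2) + (-2) + (2) + (-2) + (0) + (0)] = 0/12 = 0
  <chi_5*chi_2, chi_3> = (1/12)[1*(2)*conj(1) + 1*(-2)*conj(-1) + 2*(1)*conj(-1) + 2*(-1)*conj(1) + 3*(0)*conj(1) + 3*(0)*conj(-1)]
      = (1/12)[(2) + (2) + (-2) + (-2) + (0) + (0)] = 0/12 = 0
  <chi_5*chi_2, chi_4> = (1/12)[1*(2)*conj(1) + 1*(-2)*conj(-1) + 2*(1)*conj(-1) + 2*(-1)*conj(1) + 3*(0)*conj(-1) + 3*(0)*conj(1)]
      = (1/12)[(2) + (2) + (-2) + (-2) + (0) + (0)] = 0/12 = 0
  <chi_5*chi_2, chi_5> = (1/12)[1*(2)*conj(2) + 1*(-2)*conj(-2) + 2*(1)*conj(1) + 2*(-1)*conj(-1) + 3*(0)*conj(0) + 3*(0)*conj(0)]
      = (1/12)[(4) + (4) + (2) + (2) + (0) + (0)] = 12/12 = 1
  <chi_5*chi_2, chi_6> = (1/12)[1*(2)*conj(2) + 1*(-2)*conj(2) + 2*(1)*conj(-1) + 2*(-1)*conj(-1) + 3*(0)*conj(0) + 3*(0)*conj(0)]
      = (1/12)[(4) + (-4) + (-2) + (2) + (0) + (0)] = 0/12 = 0
Hence the multiplicities are chi_5: 1. Dimension check: dim(chi_5)*dim(chi_2) = 2*1 = 2 and sum (mult * dim) = 1*2 = 2.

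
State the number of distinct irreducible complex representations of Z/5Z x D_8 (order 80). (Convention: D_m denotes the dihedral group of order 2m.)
35

Details: The number of irreducible complex representations of a finite group equals its number of conjugacy classes. For a direct product, #classes(G x H) = #classes(G) * #classes(H). Z/5Z has 5 classes (abelian), D_8 has 7 classes, so 5 * 7 = 35, so Z/5Z x D_8 (order 80) has exactly 35 irreducible complex representations.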